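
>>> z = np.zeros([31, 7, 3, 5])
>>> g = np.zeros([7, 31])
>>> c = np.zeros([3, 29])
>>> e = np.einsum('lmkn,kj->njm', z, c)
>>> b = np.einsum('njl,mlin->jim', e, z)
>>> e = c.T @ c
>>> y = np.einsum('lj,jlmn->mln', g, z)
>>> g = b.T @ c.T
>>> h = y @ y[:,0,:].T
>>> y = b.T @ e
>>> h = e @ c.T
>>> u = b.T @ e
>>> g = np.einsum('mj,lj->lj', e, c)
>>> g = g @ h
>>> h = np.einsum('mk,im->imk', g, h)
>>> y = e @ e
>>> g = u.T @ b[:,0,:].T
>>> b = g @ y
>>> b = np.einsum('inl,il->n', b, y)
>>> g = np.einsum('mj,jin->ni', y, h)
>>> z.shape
(31, 7, 3, 5)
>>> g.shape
(3, 3)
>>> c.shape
(3, 29)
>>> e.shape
(29, 29)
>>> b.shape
(3,)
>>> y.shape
(29, 29)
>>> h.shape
(29, 3, 3)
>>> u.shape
(31, 3, 29)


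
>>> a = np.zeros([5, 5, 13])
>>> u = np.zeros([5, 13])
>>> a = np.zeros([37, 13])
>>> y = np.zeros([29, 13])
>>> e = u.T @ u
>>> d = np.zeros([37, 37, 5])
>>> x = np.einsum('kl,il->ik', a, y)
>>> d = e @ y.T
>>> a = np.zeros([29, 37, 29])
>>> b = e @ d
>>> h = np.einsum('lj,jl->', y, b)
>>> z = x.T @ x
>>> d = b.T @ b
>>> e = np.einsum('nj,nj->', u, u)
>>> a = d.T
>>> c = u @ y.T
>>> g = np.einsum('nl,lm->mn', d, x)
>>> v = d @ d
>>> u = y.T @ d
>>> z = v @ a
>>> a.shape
(29, 29)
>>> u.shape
(13, 29)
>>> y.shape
(29, 13)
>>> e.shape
()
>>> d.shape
(29, 29)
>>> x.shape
(29, 37)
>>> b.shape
(13, 29)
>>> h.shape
()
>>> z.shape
(29, 29)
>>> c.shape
(5, 29)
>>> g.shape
(37, 29)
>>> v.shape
(29, 29)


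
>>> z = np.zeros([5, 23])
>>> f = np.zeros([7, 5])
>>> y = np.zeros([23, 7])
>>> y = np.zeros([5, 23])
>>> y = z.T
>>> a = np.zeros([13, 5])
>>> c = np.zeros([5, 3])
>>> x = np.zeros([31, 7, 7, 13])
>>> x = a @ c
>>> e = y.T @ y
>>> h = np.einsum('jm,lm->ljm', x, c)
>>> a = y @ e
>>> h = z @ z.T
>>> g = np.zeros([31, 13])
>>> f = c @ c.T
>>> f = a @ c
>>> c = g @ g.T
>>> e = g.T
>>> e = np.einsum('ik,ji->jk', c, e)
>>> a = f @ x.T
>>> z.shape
(5, 23)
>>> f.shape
(23, 3)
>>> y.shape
(23, 5)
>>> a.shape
(23, 13)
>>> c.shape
(31, 31)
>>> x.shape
(13, 3)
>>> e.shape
(13, 31)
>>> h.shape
(5, 5)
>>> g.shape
(31, 13)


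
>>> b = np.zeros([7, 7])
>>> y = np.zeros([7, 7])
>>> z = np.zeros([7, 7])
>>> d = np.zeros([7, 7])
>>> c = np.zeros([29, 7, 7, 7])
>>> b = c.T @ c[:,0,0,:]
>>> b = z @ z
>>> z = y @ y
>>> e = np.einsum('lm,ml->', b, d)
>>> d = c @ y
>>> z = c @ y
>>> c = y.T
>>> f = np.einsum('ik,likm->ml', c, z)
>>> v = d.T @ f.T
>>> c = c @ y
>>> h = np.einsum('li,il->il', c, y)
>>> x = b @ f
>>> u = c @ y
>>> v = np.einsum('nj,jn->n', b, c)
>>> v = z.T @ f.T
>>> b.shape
(7, 7)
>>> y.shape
(7, 7)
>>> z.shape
(29, 7, 7, 7)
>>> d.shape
(29, 7, 7, 7)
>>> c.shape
(7, 7)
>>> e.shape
()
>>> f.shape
(7, 29)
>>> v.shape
(7, 7, 7, 7)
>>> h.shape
(7, 7)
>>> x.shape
(7, 29)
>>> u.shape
(7, 7)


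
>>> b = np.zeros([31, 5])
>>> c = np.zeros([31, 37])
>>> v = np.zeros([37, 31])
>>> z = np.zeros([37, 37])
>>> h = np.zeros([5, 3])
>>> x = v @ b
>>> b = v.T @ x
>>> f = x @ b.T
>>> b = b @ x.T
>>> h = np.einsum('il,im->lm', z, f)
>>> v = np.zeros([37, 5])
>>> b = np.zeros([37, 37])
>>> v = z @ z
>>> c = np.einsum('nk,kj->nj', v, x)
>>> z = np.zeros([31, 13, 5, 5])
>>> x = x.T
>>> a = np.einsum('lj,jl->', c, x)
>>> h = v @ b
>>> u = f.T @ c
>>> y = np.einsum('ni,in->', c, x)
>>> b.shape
(37, 37)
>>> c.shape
(37, 5)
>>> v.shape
(37, 37)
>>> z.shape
(31, 13, 5, 5)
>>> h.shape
(37, 37)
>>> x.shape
(5, 37)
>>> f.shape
(37, 31)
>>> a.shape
()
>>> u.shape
(31, 5)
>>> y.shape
()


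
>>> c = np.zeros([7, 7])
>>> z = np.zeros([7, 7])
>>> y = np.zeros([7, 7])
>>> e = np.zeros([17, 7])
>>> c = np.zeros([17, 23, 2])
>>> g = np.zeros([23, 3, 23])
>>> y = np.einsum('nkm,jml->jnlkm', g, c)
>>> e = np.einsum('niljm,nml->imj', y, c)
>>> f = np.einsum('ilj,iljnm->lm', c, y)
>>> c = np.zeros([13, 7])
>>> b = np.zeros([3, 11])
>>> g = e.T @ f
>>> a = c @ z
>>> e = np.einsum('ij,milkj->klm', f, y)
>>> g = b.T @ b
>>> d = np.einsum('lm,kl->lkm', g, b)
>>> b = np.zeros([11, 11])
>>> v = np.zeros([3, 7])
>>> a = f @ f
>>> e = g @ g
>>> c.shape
(13, 7)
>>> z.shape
(7, 7)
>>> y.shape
(17, 23, 2, 3, 23)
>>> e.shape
(11, 11)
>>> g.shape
(11, 11)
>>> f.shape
(23, 23)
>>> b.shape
(11, 11)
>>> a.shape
(23, 23)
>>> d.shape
(11, 3, 11)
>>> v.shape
(3, 7)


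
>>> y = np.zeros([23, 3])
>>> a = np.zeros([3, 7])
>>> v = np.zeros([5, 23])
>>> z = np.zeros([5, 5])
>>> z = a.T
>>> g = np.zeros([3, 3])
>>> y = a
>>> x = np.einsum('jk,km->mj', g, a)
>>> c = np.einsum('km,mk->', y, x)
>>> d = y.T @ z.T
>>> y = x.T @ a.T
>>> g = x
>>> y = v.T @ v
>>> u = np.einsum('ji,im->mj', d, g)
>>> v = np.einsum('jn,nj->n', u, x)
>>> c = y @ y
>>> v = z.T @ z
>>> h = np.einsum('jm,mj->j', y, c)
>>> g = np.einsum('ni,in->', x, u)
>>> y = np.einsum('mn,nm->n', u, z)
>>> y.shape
(7,)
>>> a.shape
(3, 7)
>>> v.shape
(3, 3)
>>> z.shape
(7, 3)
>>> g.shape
()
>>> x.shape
(7, 3)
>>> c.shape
(23, 23)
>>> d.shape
(7, 7)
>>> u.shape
(3, 7)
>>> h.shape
(23,)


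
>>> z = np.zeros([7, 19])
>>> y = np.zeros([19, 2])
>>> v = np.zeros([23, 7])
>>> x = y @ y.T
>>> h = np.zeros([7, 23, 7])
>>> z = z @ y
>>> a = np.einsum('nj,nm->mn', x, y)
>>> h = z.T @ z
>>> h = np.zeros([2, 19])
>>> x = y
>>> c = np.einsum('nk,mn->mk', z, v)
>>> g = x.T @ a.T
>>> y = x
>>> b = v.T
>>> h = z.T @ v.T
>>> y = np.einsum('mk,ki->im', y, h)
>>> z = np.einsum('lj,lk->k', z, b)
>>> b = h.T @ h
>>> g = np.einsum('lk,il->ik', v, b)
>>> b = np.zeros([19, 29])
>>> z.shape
(23,)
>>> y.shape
(23, 19)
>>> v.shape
(23, 7)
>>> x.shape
(19, 2)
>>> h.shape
(2, 23)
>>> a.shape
(2, 19)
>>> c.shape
(23, 2)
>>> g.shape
(23, 7)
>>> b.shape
(19, 29)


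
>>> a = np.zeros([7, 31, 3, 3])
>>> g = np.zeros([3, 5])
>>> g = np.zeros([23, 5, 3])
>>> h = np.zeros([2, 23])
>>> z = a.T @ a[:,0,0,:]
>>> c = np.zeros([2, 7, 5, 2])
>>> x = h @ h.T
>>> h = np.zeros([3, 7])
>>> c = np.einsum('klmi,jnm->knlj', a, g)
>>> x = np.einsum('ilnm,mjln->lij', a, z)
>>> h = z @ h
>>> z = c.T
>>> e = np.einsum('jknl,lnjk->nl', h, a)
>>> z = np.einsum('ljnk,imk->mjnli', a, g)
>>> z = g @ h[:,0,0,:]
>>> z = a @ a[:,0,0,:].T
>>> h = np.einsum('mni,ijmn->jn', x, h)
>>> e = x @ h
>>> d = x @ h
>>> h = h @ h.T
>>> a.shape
(7, 31, 3, 3)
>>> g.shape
(23, 5, 3)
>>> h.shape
(3, 3)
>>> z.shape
(7, 31, 3, 7)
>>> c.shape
(7, 5, 31, 23)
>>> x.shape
(31, 7, 3)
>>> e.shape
(31, 7, 7)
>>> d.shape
(31, 7, 7)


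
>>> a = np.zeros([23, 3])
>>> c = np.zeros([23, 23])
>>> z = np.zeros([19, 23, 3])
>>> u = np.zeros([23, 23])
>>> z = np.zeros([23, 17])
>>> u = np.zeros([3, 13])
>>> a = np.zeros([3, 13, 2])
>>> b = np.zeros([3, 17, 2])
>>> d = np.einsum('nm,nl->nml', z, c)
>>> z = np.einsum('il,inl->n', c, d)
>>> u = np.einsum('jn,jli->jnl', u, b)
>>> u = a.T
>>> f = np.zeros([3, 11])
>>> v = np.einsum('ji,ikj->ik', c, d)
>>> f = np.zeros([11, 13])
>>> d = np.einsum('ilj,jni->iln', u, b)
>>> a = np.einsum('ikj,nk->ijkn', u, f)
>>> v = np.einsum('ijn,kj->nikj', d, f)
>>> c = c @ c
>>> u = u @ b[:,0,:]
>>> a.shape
(2, 3, 13, 11)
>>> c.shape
(23, 23)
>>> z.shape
(17,)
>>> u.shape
(2, 13, 2)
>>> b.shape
(3, 17, 2)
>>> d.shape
(2, 13, 17)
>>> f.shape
(11, 13)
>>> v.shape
(17, 2, 11, 13)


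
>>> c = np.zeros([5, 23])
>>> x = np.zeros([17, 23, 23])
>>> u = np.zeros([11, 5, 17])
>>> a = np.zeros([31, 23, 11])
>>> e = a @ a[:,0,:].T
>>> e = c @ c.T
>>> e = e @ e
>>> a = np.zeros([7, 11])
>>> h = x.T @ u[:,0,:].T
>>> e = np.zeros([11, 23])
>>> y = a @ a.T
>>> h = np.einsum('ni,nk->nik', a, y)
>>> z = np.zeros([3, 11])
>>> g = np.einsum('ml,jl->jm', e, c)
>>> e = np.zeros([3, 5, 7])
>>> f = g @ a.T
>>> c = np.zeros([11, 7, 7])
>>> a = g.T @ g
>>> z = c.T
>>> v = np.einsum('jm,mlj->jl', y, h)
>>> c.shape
(11, 7, 7)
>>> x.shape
(17, 23, 23)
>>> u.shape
(11, 5, 17)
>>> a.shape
(11, 11)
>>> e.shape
(3, 5, 7)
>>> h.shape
(7, 11, 7)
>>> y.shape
(7, 7)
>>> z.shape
(7, 7, 11)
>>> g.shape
(5, 11)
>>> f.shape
(5, 7)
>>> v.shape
(7, 11)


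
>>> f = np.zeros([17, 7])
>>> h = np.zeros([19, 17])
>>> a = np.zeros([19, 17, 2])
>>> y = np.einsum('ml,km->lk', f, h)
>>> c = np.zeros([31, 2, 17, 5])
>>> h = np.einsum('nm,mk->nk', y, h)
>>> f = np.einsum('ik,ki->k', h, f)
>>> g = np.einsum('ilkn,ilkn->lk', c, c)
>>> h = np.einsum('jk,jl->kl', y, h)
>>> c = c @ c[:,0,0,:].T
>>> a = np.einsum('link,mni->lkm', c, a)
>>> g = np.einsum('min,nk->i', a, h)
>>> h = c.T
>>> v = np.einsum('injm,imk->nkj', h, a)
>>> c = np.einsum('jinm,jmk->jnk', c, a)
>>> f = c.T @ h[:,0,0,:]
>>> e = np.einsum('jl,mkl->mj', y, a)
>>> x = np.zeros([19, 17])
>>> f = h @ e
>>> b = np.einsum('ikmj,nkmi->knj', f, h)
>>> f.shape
(31, 17, 2, 7)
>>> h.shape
(31, 17, 2, 31)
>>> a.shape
(31, 31, 19)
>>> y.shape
(7, 19)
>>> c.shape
(31, 17, 19)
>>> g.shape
(31,)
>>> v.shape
(17, 19, 2)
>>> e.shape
(31, 7)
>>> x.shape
(19, 17)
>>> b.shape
(17, 31, 7)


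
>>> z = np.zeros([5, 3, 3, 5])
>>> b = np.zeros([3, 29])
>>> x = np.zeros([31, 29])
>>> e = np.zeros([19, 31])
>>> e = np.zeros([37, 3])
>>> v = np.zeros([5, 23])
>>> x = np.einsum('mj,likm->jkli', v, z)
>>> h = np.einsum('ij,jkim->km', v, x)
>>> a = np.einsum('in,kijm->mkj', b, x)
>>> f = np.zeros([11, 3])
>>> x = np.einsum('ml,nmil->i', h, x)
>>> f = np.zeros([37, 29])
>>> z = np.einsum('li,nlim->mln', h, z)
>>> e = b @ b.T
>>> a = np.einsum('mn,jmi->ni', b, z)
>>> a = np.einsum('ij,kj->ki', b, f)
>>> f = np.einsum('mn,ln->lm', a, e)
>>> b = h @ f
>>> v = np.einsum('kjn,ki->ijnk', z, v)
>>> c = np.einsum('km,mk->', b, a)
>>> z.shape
(5, 3, 5)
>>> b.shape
(3, 37)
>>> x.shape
(5,)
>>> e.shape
(3, 3)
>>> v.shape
(23, 3, 5, 5)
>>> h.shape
(3, 3)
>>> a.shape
(37, 3)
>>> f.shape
(3, 37)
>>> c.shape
()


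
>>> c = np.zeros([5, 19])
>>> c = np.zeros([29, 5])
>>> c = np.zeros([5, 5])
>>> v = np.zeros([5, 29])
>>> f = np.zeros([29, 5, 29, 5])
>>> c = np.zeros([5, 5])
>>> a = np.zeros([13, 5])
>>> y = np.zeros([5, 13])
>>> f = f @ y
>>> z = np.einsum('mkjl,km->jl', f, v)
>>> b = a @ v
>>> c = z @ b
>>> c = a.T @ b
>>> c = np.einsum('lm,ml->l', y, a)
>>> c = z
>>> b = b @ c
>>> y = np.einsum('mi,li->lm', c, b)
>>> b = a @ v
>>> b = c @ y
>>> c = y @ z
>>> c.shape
(13, 13)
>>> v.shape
(5, 29)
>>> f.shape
(29, 5, 29, 13)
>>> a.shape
(13, 5)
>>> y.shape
(13, 29)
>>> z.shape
(29, 13)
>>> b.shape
(29, 29)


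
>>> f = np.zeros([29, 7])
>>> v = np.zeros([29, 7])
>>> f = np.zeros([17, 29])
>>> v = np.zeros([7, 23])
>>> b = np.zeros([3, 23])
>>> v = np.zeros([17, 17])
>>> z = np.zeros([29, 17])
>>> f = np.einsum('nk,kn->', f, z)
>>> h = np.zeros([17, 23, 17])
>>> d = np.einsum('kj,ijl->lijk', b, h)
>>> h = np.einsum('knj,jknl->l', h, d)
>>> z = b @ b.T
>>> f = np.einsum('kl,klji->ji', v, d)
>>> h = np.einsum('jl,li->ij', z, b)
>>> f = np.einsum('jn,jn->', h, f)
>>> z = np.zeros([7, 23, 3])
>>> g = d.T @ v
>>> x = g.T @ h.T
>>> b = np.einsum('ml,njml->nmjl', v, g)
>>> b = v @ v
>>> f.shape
()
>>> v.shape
(17, 17)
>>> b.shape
(17, 17)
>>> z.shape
(7, 23, 3)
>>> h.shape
(23, 3)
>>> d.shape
(17, 17, 23, 3)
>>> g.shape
(3, 23, 17, 17)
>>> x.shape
(17, 17, 23, 23)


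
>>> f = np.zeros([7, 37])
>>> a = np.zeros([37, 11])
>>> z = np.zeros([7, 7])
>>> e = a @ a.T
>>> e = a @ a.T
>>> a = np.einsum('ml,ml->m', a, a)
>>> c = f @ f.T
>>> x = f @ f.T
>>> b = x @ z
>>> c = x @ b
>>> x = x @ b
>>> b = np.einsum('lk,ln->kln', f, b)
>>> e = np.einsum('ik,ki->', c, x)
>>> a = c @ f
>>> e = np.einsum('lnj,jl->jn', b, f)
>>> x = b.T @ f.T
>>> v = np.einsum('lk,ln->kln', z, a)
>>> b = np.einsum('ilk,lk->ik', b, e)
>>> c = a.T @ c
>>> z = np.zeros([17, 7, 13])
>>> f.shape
(7, 37)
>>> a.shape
(7, 37)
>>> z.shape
(17, 7, 13)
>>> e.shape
(7, 7)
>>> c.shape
(37, 7)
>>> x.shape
(7, 7, 7)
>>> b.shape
(37, 7)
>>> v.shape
(7, 7, 37)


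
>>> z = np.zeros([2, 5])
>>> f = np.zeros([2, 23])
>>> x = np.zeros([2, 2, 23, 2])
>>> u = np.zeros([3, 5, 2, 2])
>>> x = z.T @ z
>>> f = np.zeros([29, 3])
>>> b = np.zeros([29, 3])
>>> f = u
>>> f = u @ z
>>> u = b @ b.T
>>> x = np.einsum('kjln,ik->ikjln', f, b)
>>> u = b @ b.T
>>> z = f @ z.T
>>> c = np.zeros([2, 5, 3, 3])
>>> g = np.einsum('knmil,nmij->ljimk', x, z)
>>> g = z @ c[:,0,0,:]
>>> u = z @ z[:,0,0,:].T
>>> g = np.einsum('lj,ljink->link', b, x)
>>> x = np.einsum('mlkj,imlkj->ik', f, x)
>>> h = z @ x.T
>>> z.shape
(3, 5, 2, 2)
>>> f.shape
(3, 5, 2, 5)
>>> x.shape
(29, 2)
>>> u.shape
(3, 5, 2, 3)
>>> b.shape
(29, 3)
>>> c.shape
(2, 5, 3, 3)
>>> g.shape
(29, 5, 2, 5)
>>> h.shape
(3, 5, 2, 29)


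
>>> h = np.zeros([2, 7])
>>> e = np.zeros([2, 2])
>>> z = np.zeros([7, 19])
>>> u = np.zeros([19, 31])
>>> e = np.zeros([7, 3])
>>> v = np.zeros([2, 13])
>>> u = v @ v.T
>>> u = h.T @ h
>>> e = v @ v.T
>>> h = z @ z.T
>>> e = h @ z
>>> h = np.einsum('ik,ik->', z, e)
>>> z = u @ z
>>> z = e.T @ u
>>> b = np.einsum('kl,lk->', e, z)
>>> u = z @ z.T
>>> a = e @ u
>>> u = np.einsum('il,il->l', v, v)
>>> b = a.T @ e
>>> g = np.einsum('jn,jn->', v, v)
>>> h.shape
()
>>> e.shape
(7, 19)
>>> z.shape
(19, 7)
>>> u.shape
(13,)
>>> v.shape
(2, 13)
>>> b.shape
(19, 19)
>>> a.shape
(7, 19)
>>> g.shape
()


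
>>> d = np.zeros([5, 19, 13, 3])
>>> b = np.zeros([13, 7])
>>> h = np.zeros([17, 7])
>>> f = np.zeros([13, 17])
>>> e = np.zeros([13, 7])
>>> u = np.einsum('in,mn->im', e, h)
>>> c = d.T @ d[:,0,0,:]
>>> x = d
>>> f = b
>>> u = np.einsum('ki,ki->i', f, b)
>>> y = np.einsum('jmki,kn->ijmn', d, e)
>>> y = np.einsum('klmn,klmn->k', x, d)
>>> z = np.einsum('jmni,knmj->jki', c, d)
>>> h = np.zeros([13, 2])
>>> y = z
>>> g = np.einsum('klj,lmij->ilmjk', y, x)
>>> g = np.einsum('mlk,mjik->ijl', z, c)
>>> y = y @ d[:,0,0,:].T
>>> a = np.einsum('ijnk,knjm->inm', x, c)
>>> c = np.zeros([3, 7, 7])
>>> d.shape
(5, 19, 13, 3)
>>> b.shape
(13, 7)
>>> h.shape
(13, 2)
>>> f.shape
(13, 7)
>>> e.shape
(13, 7)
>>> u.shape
(7,)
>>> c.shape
(3, 7, 7)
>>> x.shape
(5, 19, 13, 3)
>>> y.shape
(3, 5, 5)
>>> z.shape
(3, 5, 3)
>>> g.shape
(19, 13, 5)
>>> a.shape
(5, 13, 3)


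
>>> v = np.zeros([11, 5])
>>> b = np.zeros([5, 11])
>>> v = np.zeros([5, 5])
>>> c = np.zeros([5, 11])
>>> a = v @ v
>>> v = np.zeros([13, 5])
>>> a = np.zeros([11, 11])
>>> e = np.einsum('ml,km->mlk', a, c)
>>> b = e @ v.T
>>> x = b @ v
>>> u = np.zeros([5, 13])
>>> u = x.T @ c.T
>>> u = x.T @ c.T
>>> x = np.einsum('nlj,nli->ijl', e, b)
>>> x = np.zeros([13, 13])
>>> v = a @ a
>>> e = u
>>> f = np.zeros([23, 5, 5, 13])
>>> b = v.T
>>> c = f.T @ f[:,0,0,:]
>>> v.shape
(11, 11)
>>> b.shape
(11, 11)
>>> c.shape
(13, 5, 5, 13)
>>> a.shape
(11, 11)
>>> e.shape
(5, 11, 5)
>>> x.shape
(13, 13)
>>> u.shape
(5, 11, 5)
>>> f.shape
(23, 5, 5, 13)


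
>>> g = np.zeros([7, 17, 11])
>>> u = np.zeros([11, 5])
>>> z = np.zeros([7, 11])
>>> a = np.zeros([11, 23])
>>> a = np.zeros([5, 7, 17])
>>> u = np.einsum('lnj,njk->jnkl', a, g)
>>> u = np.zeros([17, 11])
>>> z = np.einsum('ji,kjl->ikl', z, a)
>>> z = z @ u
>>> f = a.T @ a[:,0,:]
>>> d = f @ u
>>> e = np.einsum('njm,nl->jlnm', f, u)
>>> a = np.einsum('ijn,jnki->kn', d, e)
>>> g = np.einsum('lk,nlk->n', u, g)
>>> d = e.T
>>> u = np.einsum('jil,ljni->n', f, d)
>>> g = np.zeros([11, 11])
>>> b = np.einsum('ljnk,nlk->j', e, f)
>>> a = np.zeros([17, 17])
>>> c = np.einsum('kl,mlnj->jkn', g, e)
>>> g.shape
(11, 11)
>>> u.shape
(11,)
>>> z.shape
(11, 5, 11)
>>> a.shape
(17, 17)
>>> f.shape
(17, 7, 17)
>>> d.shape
(17, 17, 11, 7)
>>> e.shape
(7, 11, 17, 17)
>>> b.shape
(11,)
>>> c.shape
(17, 11, 17)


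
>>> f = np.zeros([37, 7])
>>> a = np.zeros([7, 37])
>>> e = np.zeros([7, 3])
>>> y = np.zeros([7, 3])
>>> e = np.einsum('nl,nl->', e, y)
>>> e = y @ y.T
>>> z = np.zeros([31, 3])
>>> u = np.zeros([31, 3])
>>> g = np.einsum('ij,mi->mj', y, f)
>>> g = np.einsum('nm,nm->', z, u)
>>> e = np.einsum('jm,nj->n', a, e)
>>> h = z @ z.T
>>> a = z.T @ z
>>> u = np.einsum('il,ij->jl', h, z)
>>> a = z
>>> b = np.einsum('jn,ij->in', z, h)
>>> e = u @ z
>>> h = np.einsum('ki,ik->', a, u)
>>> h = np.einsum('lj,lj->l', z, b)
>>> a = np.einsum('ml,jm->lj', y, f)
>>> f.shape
(37, 7)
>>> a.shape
(3, 37)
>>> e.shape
(3, 3)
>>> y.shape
(7, 3)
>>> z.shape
(31, 3)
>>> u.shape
(3, 31)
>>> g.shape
()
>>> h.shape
(31,)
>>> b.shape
(31, 3)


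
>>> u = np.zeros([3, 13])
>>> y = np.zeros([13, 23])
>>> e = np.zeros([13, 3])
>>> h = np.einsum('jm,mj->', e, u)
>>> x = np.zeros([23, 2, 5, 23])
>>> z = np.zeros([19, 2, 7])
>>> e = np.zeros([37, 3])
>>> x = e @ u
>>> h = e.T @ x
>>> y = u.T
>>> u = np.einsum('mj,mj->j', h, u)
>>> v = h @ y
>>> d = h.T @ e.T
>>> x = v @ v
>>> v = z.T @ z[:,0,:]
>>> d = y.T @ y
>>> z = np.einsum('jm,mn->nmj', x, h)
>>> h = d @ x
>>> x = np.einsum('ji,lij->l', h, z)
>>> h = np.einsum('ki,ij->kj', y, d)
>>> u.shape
(13,)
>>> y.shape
(13, 3)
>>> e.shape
(37, 3)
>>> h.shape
(13, 3)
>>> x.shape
(13,)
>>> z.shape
(13, 3, 3)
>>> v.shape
(7, 2, 7)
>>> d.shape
(3, 3)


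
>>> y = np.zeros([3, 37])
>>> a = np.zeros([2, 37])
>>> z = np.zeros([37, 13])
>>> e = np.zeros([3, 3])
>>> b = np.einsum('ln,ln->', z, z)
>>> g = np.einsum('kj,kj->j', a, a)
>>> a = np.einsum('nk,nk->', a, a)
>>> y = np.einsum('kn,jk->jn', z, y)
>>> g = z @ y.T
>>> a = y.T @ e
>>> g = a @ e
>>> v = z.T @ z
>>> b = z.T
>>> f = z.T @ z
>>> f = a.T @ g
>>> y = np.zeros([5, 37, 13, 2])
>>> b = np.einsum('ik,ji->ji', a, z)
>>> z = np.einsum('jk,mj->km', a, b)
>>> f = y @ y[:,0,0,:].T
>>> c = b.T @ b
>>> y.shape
(5, 37, 13, 2)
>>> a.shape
(13, 3)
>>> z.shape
(3, 37)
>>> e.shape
(3, 3)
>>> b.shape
(37, 13)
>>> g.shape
(13, 3)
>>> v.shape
(13, 13)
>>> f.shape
(5, 37, 13, 5)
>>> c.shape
(13, 13)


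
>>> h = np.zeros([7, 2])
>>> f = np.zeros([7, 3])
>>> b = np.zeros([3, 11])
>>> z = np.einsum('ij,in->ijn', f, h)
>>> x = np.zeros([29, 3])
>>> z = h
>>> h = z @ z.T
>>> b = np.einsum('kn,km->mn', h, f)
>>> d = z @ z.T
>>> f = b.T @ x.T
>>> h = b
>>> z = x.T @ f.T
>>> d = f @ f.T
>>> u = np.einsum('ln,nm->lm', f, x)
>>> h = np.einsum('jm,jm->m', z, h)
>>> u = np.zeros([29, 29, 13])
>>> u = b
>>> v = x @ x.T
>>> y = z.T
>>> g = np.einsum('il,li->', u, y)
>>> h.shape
(7,)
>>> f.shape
(7, 29)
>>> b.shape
(3, 7)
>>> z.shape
(3, 7)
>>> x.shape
(29, 3)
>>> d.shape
(7, 7)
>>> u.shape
(3, 7)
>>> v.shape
(29, 29)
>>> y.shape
(7, 3)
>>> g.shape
()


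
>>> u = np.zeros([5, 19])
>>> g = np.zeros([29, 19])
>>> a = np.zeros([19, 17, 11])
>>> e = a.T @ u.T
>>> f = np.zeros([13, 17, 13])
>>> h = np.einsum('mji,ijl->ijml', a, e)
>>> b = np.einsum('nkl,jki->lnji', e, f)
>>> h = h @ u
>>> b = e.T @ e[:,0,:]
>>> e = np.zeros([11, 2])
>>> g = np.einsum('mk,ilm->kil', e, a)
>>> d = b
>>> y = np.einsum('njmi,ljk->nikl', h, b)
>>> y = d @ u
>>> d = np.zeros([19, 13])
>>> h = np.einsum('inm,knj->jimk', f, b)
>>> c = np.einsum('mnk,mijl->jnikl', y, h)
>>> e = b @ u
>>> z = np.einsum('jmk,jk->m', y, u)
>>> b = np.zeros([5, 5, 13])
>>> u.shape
(5, 19)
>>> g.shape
(2, 19, 17)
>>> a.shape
(19, 17, 11)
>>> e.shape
(5, 17, 19)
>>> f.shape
(13, 17, 13)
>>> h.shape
(5, 13, 13, 5)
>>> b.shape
(5, 5, 13)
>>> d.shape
(19, 13)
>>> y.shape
(5, 17, 19)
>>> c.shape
(13, 17, 13, 19, 5)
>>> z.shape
(17,)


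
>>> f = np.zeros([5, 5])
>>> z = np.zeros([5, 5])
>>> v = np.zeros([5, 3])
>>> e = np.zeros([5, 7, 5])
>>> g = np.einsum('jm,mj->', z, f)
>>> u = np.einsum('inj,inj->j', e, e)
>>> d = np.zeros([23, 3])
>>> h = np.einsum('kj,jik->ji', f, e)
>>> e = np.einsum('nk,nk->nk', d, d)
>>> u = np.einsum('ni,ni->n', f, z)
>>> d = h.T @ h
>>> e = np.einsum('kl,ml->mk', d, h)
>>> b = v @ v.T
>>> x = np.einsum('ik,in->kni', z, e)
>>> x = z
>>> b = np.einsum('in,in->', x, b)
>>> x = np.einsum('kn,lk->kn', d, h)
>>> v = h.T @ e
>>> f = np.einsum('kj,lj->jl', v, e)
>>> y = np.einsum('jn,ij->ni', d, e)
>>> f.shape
(7, 5)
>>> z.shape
(5, 5)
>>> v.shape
(7, 7)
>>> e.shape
(5, 7)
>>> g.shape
()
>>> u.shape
(5,)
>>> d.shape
(7, 7)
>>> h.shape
(5, 7)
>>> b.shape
()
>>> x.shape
(7, 7)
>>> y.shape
(7, 5)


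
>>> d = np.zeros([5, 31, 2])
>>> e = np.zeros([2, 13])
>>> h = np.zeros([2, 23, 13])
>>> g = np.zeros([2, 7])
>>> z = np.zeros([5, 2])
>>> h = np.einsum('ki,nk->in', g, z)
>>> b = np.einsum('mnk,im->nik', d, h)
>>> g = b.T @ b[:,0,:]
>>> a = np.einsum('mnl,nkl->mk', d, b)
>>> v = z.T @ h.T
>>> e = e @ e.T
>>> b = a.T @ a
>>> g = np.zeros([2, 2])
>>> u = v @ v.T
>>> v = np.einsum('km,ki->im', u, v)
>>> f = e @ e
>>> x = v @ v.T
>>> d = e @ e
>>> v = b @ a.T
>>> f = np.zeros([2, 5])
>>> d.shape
(2, 2)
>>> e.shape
(2, 2)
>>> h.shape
(7, 5)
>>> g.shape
(2, 2)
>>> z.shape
(5, 2)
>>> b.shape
(7, 7)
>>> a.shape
(5, 7)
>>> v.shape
(7, 5)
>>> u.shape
(2, 2)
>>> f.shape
(2, 5)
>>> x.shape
(7, 7)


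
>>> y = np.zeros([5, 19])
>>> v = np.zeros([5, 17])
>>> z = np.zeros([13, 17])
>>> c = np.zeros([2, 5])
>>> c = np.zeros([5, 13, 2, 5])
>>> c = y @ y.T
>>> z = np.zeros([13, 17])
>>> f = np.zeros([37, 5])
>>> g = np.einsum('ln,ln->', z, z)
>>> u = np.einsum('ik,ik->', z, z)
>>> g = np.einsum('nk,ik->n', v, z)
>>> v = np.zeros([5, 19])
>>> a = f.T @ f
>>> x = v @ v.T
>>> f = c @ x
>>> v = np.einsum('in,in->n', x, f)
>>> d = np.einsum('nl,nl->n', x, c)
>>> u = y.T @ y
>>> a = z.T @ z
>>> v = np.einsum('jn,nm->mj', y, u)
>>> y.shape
(5, 19)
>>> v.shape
(19, 5)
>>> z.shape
(13, 17)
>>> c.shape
(5, 5)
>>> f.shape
(5, 5)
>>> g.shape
(5,)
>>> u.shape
(19, 19)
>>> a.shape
(17, 17)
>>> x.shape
(5, 5)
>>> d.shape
(5,)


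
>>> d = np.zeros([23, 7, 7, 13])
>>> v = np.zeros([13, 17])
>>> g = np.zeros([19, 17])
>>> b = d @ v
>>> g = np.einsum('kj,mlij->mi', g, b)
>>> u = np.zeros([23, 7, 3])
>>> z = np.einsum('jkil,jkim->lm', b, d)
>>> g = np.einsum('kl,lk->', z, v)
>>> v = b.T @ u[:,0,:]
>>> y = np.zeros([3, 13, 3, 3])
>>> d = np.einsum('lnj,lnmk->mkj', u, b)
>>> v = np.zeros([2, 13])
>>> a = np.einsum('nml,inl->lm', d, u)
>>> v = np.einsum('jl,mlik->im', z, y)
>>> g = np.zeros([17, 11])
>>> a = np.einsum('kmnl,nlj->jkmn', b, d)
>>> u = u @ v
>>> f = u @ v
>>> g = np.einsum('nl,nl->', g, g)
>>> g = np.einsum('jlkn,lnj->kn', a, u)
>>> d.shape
(7, 17, 3)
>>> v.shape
(3, 3)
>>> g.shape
(7, 7)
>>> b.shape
(23, 7, 7, 17)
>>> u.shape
(23, 7, 3)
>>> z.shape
(17, 13)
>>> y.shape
(3, 13, 3, 3)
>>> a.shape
(3, 23, 7, 7)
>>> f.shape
(23, 7, 3)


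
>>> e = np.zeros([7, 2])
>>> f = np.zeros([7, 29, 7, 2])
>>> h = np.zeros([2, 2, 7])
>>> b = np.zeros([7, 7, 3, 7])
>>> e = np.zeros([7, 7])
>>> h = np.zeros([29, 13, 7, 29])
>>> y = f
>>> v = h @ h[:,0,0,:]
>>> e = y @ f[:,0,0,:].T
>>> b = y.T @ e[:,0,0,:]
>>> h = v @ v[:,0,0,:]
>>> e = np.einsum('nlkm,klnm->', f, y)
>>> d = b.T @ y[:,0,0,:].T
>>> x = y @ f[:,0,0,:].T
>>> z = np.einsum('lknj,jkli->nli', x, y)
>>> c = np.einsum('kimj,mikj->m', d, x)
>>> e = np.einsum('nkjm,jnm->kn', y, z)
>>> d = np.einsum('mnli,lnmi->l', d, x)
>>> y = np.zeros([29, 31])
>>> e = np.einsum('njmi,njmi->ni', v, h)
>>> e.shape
(29, 29)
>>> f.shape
(7, 29, 7, 2)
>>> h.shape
(29, 13, 7, 29)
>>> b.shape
(2, 7, 29, 7)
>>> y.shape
(29, 31)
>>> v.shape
(29, 13, 7, 29)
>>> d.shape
(7,)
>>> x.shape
(7, 29, 7, 7)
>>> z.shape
(7, 7, 2)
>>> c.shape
(7,)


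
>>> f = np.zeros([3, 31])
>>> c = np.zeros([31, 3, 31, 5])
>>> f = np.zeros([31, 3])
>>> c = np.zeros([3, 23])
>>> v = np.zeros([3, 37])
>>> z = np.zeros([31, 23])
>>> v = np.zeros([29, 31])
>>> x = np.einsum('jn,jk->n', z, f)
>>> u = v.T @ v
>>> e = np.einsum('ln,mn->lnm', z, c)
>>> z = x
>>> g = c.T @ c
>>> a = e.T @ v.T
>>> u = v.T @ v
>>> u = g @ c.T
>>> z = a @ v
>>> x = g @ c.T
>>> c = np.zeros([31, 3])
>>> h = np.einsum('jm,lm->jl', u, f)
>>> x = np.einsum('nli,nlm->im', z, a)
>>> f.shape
(31, 3)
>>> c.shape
(31, 3)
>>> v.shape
(29, 31)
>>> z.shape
(3, 23, 31)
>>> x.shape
(31, 29)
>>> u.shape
(23, 3)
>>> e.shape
(31, 23, 3)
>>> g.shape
(23, 23)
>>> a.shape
(3, 23, 29)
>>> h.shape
(23, 31)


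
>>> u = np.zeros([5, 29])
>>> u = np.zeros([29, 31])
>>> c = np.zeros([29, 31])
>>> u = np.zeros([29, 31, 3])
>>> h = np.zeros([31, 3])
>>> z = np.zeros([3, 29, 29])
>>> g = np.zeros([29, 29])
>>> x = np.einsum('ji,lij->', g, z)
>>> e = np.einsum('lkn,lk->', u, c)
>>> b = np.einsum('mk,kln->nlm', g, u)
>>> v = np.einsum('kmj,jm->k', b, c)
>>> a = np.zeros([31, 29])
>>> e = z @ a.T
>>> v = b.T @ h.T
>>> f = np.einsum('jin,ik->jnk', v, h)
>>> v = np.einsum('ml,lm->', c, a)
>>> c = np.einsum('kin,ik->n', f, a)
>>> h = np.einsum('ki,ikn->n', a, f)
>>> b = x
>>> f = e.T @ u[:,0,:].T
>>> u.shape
(29, 31, 3)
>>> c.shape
(3,)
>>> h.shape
(3,)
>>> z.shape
(3, 29, 29)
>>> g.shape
(29, 29)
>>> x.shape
()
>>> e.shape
(3, 29, 31)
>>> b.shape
()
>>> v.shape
()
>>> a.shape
(31, 29)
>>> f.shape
(31, 29, 29)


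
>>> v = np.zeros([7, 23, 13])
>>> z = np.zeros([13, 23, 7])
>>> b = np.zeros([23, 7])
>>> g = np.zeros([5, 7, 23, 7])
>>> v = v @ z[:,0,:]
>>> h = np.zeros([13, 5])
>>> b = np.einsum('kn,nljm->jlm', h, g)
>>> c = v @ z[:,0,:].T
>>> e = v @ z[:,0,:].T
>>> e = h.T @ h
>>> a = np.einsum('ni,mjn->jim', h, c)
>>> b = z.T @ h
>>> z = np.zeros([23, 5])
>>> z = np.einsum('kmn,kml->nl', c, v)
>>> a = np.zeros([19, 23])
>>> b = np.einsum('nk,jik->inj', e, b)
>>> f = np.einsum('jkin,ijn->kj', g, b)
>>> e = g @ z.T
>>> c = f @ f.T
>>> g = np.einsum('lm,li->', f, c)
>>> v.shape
(7, 23, 7)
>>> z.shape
(13, 7)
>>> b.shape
(23, 5, 7)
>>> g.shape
()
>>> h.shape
(13, 5)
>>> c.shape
(7, 7)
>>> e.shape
(5, 7, 23, 13)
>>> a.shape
(19, 23)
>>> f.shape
(7, 5)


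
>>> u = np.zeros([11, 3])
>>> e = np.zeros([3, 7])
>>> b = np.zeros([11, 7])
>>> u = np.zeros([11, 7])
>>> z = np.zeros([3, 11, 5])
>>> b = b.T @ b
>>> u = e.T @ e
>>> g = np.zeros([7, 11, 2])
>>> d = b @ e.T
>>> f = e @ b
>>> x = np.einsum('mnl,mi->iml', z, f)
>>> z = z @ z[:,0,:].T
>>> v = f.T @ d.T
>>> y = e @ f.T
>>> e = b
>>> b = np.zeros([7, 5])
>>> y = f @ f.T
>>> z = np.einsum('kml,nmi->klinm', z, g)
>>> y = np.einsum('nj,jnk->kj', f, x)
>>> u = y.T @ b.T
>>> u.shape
(7, 7)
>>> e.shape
(7, 7)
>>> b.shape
(7, 5)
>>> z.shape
(3, 3, 2, 7, 11)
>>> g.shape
(7, 11, 2)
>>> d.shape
(7, 3)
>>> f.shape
(3, 7)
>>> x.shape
(7, 3, 5)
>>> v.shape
(7, 7)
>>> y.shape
(5, 7)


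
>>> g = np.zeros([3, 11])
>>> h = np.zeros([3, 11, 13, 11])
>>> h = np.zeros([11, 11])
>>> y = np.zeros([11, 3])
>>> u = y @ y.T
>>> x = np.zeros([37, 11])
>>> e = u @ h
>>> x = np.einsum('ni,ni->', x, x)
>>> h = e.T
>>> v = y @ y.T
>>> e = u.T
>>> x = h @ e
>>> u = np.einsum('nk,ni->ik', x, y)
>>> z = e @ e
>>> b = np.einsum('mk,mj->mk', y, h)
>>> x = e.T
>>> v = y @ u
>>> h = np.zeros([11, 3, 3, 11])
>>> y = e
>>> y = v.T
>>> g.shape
(3, 11)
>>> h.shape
(11, 3, 3, 11)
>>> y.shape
(11, 11)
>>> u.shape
(3, 11)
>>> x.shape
(11, 11)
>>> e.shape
(11, 11)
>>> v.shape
(11, 11)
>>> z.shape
(11, 11)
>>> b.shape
(11, 3)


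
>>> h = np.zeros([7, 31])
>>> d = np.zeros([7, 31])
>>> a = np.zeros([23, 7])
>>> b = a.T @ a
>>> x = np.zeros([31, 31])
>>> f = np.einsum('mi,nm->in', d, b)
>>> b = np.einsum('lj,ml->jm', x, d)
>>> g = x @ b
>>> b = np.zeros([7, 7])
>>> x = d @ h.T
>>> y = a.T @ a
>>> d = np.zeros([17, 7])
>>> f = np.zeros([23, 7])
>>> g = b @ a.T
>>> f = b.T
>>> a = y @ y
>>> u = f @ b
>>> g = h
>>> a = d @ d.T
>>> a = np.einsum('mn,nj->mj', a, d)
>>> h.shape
(7, 31)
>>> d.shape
(17, 7)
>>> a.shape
(17, 7)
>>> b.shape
(7, 7)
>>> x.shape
(7, 7)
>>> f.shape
(7, 7)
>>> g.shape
(7, 31)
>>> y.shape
(7, 7)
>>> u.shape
(7, 7)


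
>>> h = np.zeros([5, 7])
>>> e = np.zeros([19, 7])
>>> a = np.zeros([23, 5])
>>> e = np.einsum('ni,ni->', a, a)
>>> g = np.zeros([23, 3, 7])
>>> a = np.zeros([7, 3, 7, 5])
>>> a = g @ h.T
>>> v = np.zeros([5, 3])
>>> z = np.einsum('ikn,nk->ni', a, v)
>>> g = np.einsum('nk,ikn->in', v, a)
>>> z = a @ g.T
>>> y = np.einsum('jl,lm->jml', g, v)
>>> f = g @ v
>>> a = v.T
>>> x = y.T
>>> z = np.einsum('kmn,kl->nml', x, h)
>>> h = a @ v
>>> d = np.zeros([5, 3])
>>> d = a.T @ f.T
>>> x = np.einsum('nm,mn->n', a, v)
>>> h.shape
(3, 3)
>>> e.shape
()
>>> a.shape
(3, 5)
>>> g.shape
(23, 5)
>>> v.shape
(5, 3)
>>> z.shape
(23, 3, 7)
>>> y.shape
(23, 3, 5)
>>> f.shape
(23, 3)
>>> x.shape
(3,)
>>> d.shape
(5, 23)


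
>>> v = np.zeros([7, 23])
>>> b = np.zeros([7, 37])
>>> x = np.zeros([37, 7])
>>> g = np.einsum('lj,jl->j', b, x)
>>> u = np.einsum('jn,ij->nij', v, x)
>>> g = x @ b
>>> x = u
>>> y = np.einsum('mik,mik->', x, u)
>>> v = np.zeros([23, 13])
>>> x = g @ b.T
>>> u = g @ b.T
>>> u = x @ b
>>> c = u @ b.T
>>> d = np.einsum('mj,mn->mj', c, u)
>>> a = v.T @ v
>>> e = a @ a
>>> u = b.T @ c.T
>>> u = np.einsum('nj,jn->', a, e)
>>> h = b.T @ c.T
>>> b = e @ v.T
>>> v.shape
(23, 13)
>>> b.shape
(13, 23)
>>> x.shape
(37, 7)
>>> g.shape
(37, 37)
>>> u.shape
()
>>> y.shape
()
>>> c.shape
(37, 7)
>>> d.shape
(37, 7)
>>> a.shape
(13, 13)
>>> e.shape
(13, 13)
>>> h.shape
(37, 37)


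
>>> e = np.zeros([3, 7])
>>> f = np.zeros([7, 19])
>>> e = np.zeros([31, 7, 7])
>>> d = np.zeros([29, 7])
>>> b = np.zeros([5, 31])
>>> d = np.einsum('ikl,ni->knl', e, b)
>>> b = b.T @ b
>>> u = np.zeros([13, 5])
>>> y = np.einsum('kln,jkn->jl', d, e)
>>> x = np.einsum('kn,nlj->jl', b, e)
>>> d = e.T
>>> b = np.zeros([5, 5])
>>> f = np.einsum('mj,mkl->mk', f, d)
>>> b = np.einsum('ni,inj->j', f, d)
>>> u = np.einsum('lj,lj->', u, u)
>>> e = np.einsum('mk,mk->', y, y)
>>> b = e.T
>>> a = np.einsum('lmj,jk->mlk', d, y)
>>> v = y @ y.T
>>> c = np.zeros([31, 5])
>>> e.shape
()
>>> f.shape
(7, 7)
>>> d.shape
(7, 7, 31)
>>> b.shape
()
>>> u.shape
()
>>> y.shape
(31, 5)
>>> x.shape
(7, 7)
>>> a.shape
(7, 7, 5)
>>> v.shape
(31, 31)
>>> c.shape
(31, 5)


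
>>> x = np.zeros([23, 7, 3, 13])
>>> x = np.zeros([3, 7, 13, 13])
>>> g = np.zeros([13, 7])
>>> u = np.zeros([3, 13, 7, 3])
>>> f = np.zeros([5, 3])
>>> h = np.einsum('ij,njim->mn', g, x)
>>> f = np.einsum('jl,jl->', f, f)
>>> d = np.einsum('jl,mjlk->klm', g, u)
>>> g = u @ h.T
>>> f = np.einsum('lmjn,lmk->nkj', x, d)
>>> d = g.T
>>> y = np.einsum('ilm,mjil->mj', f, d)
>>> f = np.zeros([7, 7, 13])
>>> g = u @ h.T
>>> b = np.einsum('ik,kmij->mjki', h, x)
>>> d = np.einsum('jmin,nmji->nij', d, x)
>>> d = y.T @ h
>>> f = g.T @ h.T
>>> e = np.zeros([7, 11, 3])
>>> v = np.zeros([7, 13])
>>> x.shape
(3, 7, 13, 13)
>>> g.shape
(3, 13, 7, 13)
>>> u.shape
(3, 13, 7, 3)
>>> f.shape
(13, 7, 13, 13)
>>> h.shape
(13, 3)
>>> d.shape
(7, 3)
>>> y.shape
(13, 7)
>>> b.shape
(7, 13, 3, 13)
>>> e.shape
(7, 11, 3)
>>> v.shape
(7, 13)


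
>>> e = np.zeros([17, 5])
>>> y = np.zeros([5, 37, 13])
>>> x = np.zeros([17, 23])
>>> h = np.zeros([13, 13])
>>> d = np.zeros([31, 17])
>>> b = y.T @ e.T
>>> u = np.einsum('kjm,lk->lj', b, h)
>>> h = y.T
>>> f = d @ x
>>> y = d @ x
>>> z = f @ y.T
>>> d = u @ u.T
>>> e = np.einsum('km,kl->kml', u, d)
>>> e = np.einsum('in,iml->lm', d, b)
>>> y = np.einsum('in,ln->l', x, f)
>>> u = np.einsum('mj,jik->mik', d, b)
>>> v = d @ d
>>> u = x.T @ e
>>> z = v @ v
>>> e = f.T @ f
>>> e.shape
(23, 23)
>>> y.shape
(31,)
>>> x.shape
(17, 23)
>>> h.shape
(13, 37, 5)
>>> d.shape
(13, 13)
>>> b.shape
(13, 37, 17)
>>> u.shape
(23, 37)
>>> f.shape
(31, 23)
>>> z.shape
(13, 13)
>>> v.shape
(13, 13)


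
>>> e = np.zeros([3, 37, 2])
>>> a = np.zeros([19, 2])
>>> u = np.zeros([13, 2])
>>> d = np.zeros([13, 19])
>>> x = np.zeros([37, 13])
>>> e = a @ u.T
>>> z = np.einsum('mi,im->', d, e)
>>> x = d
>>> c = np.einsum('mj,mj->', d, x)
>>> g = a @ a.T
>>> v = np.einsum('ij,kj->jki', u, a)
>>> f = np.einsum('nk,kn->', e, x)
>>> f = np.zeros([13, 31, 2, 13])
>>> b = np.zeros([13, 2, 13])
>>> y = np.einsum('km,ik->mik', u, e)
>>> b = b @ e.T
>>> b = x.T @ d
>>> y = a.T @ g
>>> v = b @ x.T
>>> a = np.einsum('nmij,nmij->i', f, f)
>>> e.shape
(19, 13)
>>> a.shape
(2,)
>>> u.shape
(13, 2)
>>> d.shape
(13, 19)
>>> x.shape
(13, 19)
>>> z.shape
()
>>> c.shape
()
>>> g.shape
(19, 19)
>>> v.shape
(19, 13)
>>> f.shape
(13, 31, 2, 13)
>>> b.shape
(19, 19)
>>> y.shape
(2, 19)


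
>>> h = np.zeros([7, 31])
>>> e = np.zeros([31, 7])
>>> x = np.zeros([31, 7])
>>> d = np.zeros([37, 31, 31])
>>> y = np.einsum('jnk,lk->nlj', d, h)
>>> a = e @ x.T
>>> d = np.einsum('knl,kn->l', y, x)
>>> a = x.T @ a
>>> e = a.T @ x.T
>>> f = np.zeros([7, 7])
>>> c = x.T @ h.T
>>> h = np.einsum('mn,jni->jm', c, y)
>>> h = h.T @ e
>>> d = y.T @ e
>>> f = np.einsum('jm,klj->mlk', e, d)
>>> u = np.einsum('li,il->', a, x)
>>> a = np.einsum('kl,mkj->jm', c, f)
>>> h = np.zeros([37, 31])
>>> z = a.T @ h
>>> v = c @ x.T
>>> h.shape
(37, 31)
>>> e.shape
(31, 31)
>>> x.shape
(31, 7)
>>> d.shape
(37, 7, 31)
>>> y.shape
(31, 7, 37)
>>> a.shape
(37, 31)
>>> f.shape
(31, 7, 37)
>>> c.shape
(7, 7)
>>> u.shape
()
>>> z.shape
(31, 31)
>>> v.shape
(7, 31)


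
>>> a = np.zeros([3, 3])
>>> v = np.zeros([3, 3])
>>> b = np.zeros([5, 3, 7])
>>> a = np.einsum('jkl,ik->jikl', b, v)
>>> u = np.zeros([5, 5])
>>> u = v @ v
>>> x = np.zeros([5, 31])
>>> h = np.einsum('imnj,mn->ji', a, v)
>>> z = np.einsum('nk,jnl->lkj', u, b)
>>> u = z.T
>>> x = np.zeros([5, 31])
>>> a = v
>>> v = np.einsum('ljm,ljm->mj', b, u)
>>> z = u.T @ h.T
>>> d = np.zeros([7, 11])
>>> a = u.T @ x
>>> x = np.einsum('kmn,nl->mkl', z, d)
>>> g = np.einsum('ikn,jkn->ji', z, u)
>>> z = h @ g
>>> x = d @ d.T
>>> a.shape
(7, 3, 31)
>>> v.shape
(7, 3)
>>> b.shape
(5, 3, 7)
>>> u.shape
(5, 3, 7)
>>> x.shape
(7, 7)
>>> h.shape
(7, 5)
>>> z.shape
(7, 7)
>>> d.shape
(7, 11)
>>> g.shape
(5, 7)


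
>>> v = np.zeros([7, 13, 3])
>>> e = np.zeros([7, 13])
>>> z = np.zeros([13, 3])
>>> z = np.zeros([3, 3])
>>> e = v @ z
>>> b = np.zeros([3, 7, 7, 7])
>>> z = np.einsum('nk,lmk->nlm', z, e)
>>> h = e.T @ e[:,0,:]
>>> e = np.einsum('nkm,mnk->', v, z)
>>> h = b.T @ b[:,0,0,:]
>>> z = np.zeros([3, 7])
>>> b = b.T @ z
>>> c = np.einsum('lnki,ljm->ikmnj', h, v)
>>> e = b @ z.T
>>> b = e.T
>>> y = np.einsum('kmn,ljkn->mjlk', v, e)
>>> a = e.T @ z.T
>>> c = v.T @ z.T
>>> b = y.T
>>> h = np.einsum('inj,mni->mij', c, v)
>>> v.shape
(7, 13, 3)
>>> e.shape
(7, 7, 7, 3)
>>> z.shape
(3, 7)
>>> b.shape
(7, 7, 7, 13)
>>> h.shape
(7, 3, 3)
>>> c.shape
(3, 13, 3)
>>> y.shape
(13, 7, 7, 7)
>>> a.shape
(3, 7, 7, 3)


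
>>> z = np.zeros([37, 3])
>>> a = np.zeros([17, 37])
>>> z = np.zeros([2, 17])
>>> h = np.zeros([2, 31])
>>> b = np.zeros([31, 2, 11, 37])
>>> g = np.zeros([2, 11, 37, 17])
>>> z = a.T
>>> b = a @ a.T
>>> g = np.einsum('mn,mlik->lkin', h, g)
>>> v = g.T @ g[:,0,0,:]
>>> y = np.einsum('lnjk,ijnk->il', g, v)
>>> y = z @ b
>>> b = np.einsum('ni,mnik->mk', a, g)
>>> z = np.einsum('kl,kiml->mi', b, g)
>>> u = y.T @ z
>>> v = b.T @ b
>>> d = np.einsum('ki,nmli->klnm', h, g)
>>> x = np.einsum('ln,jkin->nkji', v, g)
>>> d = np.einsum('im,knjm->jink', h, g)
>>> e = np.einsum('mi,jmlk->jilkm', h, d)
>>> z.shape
(37, 17)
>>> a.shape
(17, 37)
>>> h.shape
(2, 31)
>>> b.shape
(11, 31)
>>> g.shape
(11, 17, 37, 31)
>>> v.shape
(31, 31)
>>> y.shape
(37, 17)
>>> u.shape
(17, 17)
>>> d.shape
(37, 2, 17, 11)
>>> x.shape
(31, 17, 11, 37)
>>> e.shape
(37, 31, 17, 11, 2)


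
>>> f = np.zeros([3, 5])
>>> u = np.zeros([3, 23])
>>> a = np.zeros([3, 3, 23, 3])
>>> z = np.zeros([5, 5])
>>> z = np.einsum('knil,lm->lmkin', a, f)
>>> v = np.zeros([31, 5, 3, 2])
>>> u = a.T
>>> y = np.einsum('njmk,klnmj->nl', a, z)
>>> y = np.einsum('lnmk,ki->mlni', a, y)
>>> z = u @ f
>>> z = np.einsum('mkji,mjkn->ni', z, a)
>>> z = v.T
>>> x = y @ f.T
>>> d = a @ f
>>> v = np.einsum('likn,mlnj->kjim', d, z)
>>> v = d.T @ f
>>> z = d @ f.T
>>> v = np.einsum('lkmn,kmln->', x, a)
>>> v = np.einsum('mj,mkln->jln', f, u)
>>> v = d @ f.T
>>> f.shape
(3, 5)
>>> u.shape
(3, 23, 3, 3)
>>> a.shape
(3, 3, 23, 3)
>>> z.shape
(3, 3, 23, 3)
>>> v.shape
(3, 3, 23, 3)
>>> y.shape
(23, 3, 3, 5)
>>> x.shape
(23, 3, 3, 3)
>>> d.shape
(3, 3, 23, 5)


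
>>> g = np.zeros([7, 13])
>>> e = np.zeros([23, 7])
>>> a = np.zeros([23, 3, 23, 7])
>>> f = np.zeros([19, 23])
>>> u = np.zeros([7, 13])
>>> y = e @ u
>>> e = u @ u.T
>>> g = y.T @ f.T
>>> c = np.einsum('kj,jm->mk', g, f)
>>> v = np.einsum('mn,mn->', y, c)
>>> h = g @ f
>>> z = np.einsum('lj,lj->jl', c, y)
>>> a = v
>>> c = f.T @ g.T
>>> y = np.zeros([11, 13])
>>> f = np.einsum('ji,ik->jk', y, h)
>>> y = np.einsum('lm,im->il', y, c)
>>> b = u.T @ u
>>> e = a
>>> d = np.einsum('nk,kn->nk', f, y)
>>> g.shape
(13, 19)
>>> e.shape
()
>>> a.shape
()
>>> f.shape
(11, 23)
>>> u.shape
(7, 13)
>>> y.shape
(23, 11)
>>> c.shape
(23, 13)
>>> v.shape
()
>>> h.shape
(13, 23)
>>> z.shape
(13, 23)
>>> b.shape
(13, 13)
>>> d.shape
(11, 23)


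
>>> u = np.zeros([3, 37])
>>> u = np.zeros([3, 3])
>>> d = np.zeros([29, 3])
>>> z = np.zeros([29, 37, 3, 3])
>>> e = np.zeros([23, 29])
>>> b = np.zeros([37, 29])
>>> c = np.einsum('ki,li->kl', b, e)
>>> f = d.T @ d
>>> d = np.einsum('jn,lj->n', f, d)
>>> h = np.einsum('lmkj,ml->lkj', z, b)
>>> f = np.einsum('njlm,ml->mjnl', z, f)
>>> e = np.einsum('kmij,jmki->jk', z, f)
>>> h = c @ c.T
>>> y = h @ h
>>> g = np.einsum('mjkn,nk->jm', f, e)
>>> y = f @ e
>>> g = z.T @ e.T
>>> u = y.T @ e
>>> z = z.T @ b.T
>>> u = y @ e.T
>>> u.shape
(3, 37, 29, 3)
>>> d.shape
(3,)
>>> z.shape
(3, 3, 37, 37)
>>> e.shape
(3, 29)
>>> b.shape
(37, 29)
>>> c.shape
(37, 23)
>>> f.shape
(3, 37, 29, 3)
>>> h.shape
(37, 37)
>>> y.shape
(3, 37, 29, 29)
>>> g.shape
(3, 3, 37, 3)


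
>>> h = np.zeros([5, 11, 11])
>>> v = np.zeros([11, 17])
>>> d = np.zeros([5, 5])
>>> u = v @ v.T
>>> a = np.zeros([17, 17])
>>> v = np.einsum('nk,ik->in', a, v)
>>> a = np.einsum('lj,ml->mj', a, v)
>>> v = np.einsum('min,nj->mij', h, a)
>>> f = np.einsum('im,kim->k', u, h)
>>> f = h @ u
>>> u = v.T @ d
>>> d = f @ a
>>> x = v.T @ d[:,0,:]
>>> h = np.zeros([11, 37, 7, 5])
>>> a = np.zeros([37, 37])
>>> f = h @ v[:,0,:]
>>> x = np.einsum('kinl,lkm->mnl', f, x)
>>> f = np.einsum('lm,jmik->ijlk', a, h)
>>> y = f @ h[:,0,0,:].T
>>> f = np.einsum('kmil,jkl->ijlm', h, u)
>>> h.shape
(11, 37, 7, 5)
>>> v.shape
(5, 11, 17)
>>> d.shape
(5, 11, 17)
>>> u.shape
(17, 11, 5)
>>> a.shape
(37, 37)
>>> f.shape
(7, 17, 5, 37)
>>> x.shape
(17, 7, 17)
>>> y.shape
(7, 11, 37, 11)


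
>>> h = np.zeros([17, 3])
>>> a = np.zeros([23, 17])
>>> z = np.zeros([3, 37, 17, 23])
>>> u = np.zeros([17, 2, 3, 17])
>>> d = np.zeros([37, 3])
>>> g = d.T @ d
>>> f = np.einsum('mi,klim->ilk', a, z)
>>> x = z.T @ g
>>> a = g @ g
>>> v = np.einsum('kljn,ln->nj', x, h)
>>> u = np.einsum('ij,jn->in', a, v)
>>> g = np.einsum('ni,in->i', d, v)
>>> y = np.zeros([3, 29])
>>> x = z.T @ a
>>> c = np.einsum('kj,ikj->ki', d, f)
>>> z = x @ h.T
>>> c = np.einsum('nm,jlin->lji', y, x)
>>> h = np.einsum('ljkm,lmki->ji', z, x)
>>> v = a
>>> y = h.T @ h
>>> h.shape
(17, 3)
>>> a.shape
(3, 3)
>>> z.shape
(23, 17, 37, 17)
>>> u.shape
(3, 37)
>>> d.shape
(37, 3)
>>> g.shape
(3,)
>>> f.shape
(17, 37, 3)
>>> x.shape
(23, 17, 37, 3)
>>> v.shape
(3, 3)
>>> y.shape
(3, 3)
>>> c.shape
(17, 23, 37)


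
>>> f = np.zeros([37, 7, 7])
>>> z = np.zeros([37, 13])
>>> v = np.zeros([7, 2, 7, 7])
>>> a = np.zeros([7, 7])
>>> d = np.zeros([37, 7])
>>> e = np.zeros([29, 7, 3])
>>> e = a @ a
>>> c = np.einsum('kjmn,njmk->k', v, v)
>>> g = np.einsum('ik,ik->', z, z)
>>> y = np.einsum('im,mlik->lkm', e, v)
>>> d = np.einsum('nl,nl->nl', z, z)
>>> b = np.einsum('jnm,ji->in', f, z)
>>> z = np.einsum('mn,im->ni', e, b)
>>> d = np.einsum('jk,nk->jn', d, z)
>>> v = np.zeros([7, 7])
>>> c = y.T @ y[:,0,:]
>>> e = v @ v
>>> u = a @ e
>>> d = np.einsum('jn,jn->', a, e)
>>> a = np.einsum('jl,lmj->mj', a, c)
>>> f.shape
(37, 7, 7)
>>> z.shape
(7, 13)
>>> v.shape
(7, 7)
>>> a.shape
(7, 7)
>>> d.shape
()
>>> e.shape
(7, 7)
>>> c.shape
(7, 7, 7)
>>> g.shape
()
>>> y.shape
(2, 7, 7)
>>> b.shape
(13, 7)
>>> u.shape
(7, 7)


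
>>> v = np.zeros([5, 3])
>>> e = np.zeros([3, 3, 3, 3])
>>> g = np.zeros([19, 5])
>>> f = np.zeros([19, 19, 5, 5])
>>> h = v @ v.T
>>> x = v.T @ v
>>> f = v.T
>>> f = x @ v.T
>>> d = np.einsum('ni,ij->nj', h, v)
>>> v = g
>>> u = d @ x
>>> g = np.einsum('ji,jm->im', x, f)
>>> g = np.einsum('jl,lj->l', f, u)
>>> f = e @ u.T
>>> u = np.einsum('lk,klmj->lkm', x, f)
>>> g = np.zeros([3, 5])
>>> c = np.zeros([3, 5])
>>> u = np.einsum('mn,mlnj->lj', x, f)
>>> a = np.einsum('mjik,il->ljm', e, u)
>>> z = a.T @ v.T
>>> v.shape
(19, 5)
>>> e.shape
(3, 3, 3, 3)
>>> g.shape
(3, 5)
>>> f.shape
(3, 3, 3, 5)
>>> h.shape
(5, 5)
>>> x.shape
(3, 3)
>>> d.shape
(5, 3)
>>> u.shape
(3, 5)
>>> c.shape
(3, 5)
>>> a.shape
(5, 3, 3)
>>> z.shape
(3, 3, 19)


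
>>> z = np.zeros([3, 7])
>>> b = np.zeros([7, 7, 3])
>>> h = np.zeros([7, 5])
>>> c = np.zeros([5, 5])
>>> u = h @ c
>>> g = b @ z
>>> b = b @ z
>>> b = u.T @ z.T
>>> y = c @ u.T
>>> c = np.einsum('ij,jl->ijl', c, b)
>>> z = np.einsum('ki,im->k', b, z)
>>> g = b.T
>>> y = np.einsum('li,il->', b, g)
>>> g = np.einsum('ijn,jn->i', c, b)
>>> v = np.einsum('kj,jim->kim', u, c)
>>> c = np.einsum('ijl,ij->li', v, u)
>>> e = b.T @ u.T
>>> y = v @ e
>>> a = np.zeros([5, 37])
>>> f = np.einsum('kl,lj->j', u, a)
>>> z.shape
(5,)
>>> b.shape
(5, 3)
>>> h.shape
(7, 5)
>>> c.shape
(3, 7)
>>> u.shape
(7, 5)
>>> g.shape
(5,)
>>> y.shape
(7, 5, 7)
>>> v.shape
(7, 5, 3)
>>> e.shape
(3, 7)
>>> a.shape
(5, 37)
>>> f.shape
(37,)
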